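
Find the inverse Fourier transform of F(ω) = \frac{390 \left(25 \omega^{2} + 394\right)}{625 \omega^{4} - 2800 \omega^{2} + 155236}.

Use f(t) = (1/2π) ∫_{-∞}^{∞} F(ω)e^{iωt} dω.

f(t) = 3 e^{- \frac{13 \left|{t}\right|}{5}} \cos{\left(3 \left|{t}\right| \right)}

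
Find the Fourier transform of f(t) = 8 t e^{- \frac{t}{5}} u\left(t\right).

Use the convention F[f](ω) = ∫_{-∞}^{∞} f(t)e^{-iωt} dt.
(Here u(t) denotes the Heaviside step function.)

F(ω) = \frac{200}{\left(5 i \omega + 1\right)^{2}}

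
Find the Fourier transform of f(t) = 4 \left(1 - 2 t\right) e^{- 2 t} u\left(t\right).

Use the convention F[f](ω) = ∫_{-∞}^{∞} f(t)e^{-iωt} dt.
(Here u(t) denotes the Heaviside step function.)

F(ω) = \frac{4 i \omega}{- \omega^{2} + 4 i \omega + 4}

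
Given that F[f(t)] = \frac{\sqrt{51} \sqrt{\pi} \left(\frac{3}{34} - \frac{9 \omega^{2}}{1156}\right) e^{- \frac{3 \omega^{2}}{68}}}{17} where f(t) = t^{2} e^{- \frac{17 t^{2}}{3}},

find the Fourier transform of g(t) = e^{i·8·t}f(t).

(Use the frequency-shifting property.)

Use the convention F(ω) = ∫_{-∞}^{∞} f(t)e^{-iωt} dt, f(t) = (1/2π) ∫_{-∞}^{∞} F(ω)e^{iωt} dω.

F[g](ω) = \frac{3 \sqrt{51} \sqrt{\pi} \left(34 - 3 \left(\omega - 8\right)^{2}\right) e^{- \frac{3 \left(\omega - 8\right)^{2}}{68}}}{19652}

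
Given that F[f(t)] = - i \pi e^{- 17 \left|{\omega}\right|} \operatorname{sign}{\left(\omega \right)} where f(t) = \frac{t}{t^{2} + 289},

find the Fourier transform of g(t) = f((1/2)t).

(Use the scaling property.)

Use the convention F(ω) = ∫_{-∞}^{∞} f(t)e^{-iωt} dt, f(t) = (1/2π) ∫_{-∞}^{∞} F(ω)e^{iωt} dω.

F[g](ω) = - 2 i \pi e^{- 34 \left|{\omega}\right|} \operatorname{sign}{\left(\omega \right)}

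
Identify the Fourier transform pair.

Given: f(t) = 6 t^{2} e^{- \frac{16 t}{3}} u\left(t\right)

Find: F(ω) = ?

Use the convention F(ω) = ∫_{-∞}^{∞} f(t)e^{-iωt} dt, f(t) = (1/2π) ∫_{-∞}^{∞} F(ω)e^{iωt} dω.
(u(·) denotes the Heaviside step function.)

F(ω) = \frac{324}{\left(3 i \omega + 16\right)^{3}}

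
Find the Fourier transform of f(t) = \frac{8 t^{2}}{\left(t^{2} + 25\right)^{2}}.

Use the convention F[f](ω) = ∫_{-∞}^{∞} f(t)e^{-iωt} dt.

F(ω) = \frac{4 \pi \left(1 - 5 \left|{\omega}\right|\right) e^{- 5 \left|{\omega}\right|}}{5}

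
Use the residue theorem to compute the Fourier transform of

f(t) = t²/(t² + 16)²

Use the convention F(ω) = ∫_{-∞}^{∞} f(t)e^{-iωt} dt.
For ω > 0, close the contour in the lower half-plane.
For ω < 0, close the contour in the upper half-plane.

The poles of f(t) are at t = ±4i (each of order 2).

Let g(z) = f(z)e^{-iωz}; for large |z| the factor e^{-iωz} decays in the lower half-plane when ω > 0 and in the upper half-plane when ω < 0.

Case ω > 0 (lower half-plane, clockwise contour ⇒ F(ω) = -2πi·ΣRes):
  Res_{z = - 4 i} g(z) = \frac{i \left(1 - 4 \omega\right) e^{- 4 \omega}}{16} (pole of order 2)
  F(ω) = -2πi·ΣRes = \frac{\pi \left(1 - 4 \omega\right) e^{- 4 \omega}}{8}

Case ω < 0 (upper half-plane, counterclockwise contour ⇒ F(ω) = +2πi·ΣRes):
  Res_{z = 4 i} g(z) = \frac{i \left(- 4 \omega - 1\right) e^{4 \omega}}{16} (pole of order 2)
  F(ω) = 2πi·ΣRes = \frac{\pi \left(4 \omega + 1\right) e^{4 \omega}}{8}

Both cases combine into a single formula in |ω|:

F(ω) = \frac{\pi \left(1 - 4 \left|{\omega}\right|\right) e^{- 4 \left|{\omega}\right|}}{8}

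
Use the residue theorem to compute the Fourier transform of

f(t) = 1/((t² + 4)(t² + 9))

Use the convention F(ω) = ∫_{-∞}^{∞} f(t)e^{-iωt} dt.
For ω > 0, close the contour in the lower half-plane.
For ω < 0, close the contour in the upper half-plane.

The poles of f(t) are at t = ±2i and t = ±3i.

Let g(z) = f(z)e^{-iωz}; for large |z| the factor e^{-iωz} decays in the lower half-plane when ω > 0 and in the upper half-plane when ω < 0.

Case ω > 0 (lower half-plane, clockwise contour ⇒ F(ω) = -2πi·ΣRes):
  Res_{z = - 2 i} g(z) = \frac{i e^{- 2 \omega}}{20}
  Res_{z = - 3 i} g(z) = - \frac{i e^{- 3 \omega}}{30}
  F(ω) = -2πi·ΣRes = \frac{\pi \left(3 e^{\omega} - 2\right) e^{- 3 \omega}}{30}

Case ω < 0 (upper half-plane, counterclockwise contour ⇒ F(ω) = +2πi·ΣRes):
  Res_{z = 2 i} g(z) = - \frac{i e^{2 \omega}}{20}
  Res_{z = 3 i} g(z) = \frac{i e^{3 \omega}}{30}
  F(ω) = 2πi·ΣRes = \frac{\pi \left(3 - 2 e^{\omega}\right) e^{2 \omega}}{30}

Both cases combine into a single formula in |ω|:

F(ω) = \frac{\pi \left(3 e^{\left|{\omega}\right|} - 2\right) e^{- 3 \left|{\omega}\right|}}{30}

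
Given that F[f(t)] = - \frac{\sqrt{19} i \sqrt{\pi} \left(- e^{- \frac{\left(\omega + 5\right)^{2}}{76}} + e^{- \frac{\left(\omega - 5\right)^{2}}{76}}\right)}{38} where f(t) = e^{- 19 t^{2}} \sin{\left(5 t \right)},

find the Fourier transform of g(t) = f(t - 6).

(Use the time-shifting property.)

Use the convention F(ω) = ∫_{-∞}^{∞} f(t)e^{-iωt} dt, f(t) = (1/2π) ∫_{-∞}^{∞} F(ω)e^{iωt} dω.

F[g](ω) = \frac{\sqrt{19} i \sqrt{\pi} \left(1 - e^{\frac{5 \omega}{19}}\right) e^{- \frac{\omega^{2}}{76} - \frac{5 \omega}{38} - 6 i \omega - \frac{25}{76}}}{38}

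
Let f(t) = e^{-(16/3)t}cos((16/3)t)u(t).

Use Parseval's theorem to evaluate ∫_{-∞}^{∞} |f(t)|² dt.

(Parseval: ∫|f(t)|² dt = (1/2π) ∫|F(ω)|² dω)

∫|f(t)|² dt = \frac{9}{128}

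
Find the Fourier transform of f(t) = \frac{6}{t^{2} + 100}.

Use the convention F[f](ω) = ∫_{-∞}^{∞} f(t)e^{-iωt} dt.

F(ω) = \frac{3 \pi e^{- 10 \left|{\omega}\right|}}{5}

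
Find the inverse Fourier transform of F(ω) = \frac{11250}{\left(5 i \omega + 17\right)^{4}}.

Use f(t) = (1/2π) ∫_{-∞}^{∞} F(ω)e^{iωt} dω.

f(t) = 3 t^{3} e^{- \frac{17 t}{5}} u\left(t\right)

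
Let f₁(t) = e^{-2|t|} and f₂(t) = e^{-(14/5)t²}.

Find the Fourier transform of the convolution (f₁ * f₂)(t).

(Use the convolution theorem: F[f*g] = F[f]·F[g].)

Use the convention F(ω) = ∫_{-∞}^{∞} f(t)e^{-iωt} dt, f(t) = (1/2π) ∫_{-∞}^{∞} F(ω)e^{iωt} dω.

F[f₁*f₂](ω) = \frac{2 \sqrt{70} \sqrt{\pi} e^{- \frac{5 \omega^{2}}{56}}}{7 \left(\omega^{2} + 4\right)}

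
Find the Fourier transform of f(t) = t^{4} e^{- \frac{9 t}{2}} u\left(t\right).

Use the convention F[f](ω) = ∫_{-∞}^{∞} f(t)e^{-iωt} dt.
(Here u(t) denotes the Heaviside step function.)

F(ω) = \frac{768}{\left(2 i \omega + 9\right)^{5}}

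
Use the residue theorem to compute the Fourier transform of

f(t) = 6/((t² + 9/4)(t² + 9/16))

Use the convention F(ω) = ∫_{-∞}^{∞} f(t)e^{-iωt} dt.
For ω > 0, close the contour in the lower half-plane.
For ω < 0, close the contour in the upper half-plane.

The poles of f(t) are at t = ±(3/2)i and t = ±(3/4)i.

Let g(z) = f(z)e^{-iωz}; for large |z| the factor e^{-iωz} decays in the lower half-plane when ω > 0 and in the upper half-plane when ω < 0.

Case ω > 0 (lower half-plane, clockwise contour ⇒ F(ω) = -2πi·ΣRes):
  Res_{z = - \frac{3 i}{2}} g(z) = - \frac{32 i e^{- \frac{3 \omega}{2}}}{27}
  Res_{z = - \frac{3 i}{4}} g(z) = \frac{64 i e^{- \frac{3 \omega}{4}}}{27}
  F(ω) = -2πi·ΣRes = - \frac{64 \pi e^{- \frac{3 \omega}{2}}}{27} + \frac{128 \pi e^{- \frac{3 \omega}{4}}}{27}

Case ω < 0 (upper half-plane, counterclockwise contour ⇒ F(ω) = +2πi·ΣRes):
  Res_{z = \frac{3 i}{2}} g(z) = \frac{32 i e^{\frac{3 \omega}{2}}}{27}
  Res_{z = \frac{3 i}{4}} g(z) = - \frac{64 i e^{\frac{3 \omega}{4}}}{27}
  F(ω) = 2πi·ΣRes = \frac{64 \pi \left(2 e^{\frac{3 \omega}{4}} - e^{\frac{3 \omega}{2}}\right)}{27}

Both cases combine into a single formula in |ω|:

F(ω) = - \frac{64 \pi e^{- \frac{3 \left|{\omega}\right|}{2}}}{27} + \frac{128 \pi e^{- \frac{3 \left|{\omega}\right|}{4}}}{27}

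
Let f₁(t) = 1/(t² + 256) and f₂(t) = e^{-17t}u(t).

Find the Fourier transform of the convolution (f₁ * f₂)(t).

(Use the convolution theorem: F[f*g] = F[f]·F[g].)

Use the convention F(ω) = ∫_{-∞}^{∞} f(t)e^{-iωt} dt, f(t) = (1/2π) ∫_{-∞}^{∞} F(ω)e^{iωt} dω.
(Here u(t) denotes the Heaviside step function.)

F[f₁*f₂](ω) = \frac{\pi e^{- 16 \left|{\omega}\right|}}{16 \left(i \omega + 17\right)}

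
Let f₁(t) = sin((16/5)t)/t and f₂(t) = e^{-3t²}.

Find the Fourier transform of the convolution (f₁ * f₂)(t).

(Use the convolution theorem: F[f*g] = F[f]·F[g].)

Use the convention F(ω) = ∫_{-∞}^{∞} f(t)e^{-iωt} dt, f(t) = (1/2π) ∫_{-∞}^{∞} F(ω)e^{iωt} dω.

F[f₁*f₂](ω) = \begin{cases} \frac{\sqrt{3} \pi^{\frac{3}{2}} e^{- \frac{\omega^{2}}{12}}}{3} & \text{for}\: \omega > - \frac{16}{5} \wedge \omega < \frac{16}{5} \\0 & \text{otherwise} \end{cases}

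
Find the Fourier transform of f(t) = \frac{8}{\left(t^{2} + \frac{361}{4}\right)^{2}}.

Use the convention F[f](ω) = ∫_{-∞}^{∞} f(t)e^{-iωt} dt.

F(ω) = \frac{16 \pi \left(19 \left|{\omega}\right| + 2\right) e^{- \frac{19 \left|{\omega}\right|}{2}}}{6859}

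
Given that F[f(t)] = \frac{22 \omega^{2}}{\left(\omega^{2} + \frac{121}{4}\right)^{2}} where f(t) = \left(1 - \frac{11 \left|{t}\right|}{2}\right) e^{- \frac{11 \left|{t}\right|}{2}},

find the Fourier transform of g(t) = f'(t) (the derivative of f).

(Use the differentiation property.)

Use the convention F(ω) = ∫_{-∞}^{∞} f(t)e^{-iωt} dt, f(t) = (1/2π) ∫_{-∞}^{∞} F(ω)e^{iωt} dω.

F[g](ω) = \frac{352 i \omega^{3}}{\left(4 \omega^{2} + 121\right)^{2}}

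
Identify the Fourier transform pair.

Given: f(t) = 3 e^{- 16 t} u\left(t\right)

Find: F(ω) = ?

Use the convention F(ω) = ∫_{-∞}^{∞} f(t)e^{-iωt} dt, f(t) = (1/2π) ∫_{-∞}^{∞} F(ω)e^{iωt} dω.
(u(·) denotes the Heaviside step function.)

F(ω) = \frac{3}{i \omega + 16}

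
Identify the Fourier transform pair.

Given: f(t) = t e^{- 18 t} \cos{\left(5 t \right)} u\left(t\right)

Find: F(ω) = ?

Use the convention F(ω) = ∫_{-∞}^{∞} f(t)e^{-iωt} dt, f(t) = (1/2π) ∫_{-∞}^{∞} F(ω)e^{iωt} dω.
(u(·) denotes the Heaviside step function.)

F(ω) = \frac{\left(i \omega + 18\right)^{2} - 25}{\left(\left(i \omega + 18\right)^{2} + 25\right)^{2}}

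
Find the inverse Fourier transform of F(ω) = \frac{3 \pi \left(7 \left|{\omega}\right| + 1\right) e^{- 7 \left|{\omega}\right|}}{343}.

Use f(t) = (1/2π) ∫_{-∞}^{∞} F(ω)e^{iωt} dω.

f(t) = \frac{6}{\left(t^{2} + 49\right)^{2}}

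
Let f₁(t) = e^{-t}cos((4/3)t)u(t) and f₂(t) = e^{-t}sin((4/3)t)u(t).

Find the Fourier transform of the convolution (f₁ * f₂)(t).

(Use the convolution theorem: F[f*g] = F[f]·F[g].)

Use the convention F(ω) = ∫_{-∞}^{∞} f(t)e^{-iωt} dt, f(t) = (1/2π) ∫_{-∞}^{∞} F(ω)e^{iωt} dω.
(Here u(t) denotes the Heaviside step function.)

F[f₁*f₂](ω) = \frac{108 \left(i \omega + 1\right)}{\left(9 \left(i \omega + 1\right)^{2} + 16\right)^{2}}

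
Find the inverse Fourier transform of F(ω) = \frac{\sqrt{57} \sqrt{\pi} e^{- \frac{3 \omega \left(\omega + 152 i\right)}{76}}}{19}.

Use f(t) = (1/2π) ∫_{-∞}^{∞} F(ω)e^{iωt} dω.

f(t) = e^{- \frac{19 \left(t - 6\right)^{2}}{3}}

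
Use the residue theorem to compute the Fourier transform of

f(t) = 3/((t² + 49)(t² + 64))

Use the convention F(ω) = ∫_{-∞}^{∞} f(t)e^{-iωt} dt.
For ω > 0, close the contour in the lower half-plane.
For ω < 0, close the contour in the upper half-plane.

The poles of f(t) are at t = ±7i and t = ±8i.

Let g(z) = f(z)e^{-iωz}; for large |z| the factor e^{-iωz} decays in the lower half-plane when ω > 0 and in the upper half-plane when ω < 0.

Case ω > 0 (lower half-plane, clockwise contour ⇒ F(ω) = -2πi·ΣRes):
  Res_{z = - 7 i} g(z) = \frac{i e^{- 7 \omega}}{70}
  Res_{z = - 8 i} g(z) = - \frac{i e^{- 8 \omega}}{80}
  F(ω) = -2πi·ΣRes = \frac{\pi \left(8 e^{\omega} - 7\right) e^{- 8 \omega}}{280}

Case ω < 0 (upper half-plane, counterclockwise contour ⇒ F(ω) = +2πi·ΣRes):
  Res_{z = 7 i} g(z) = - \frac{i e^{7 \omega}}{70}
  Res_{z = 8 i} g(z) = \frac{i e^{8 \omega}}{80}
  F(ω) = 2πi·ΣRes = \frac{\pi \left(8 - 7 e^{\omega}\right) e^{7 \omega}}{280}

Both cases combine into a single formula in |ω|:

F(ω) = \frac{\pi \left(8 e^{\left|{\omega}\right|} - 7\right) e^{- 8 \left|{\omega}\right|}}{280}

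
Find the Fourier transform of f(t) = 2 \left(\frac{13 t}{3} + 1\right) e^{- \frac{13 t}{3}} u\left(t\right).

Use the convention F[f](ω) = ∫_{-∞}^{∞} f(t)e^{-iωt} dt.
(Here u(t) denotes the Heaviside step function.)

F(ω) = \frac{6 \left(- 3 i \omega - 26\right)}{9 \omega^{2} - 78 i \omega - 169}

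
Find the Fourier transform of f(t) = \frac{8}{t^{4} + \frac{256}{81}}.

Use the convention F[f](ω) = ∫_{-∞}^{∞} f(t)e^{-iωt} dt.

F(ω) = \frac{27 \pi e^{- \frac{2 \sqrt{2} \left|{\omega}\right|}{3}} \sin{\left(\frac{2 \sqrt{2} \left|{\omega}\right|}{3} + \frac{\pi}{4} \right)}}{8}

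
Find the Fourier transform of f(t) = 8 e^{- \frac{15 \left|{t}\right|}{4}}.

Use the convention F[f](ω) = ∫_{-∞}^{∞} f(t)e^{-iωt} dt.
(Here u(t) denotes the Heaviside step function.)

F(ω) = \frac{960}{16 \omega^{2} + 225}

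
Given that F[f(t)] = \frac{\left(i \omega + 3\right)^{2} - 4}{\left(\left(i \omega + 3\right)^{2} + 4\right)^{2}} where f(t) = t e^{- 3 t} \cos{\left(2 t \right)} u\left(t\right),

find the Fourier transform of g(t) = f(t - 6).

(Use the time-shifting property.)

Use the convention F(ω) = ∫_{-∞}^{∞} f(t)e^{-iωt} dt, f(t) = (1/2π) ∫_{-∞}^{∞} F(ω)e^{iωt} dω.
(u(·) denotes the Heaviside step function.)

F[g](ω) = \frac{\left(\left(i \omega + 3\right)^{2} - 4\right) e^{- 6 i \omega}}{\left(\left(i \omega + 3\right)^{2} + 4\right)^{2}}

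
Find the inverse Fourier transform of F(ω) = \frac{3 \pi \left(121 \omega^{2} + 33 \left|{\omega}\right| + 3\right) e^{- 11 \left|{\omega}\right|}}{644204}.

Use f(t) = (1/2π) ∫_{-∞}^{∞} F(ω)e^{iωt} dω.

f(t) = \frac{6}{\left(t^{2} + 121\right)^{3}}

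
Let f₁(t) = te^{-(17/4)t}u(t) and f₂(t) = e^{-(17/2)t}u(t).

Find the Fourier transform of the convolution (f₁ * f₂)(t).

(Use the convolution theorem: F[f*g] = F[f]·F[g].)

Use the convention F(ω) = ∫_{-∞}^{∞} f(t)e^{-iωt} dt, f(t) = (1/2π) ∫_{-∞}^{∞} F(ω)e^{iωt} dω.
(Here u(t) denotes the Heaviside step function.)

F[f₁*f₂](ω) = \frac{32}{\left(2 i \omega + 17\right) \left(4 i \omega + 17\right)^{2}}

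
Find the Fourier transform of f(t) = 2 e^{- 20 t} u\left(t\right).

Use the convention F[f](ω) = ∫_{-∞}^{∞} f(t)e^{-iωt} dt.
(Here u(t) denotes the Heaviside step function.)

F(ω) = \frac{2}{i \omega + 20}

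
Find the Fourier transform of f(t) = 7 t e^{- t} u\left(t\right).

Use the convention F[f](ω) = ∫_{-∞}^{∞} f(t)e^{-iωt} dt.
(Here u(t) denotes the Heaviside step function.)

F(ω) = \frac{7}{\left(i \omega + 1\right)^{2}}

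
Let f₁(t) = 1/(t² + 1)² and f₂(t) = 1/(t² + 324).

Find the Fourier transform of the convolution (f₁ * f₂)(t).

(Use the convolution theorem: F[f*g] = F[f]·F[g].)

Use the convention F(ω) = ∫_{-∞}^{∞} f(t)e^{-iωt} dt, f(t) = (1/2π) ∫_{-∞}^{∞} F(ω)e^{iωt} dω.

F[f₁*f₂](ω) = \frac{\pi^{2} \left(\left|{\omega}\right| + 1\right) e^{- 19 \left|{\omega}\right|}}{36}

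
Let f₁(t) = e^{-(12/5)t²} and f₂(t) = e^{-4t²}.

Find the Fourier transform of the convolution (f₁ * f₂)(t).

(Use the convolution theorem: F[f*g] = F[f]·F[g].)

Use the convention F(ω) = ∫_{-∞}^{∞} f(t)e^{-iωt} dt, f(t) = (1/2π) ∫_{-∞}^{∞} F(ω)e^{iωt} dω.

F[f₁*f₂](ω) = \frac{\sqrt{15} \pi e^{- \frac{\omega^{2}}{6}}}{12}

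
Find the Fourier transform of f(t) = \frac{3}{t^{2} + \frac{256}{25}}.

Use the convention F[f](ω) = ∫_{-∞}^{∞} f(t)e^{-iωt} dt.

F(ω) = \frac{15 \pi e^{- \frac{16 \left|{\omega}\right|}{5}}}{16}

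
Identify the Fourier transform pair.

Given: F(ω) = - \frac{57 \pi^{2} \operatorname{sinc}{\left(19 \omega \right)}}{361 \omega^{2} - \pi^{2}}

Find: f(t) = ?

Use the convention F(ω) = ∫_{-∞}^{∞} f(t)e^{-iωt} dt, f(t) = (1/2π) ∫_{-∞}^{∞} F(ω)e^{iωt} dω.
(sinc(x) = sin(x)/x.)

f(t) = 3 \left(\begin{cases} \frac{\cos{\left(\frac{\pi t}{19} \right)}}{2} + \frac{1}{2} & \text{for}\: \left|{t}\right| < 19 \\0 & \text{otherwise} \end{cases}\right)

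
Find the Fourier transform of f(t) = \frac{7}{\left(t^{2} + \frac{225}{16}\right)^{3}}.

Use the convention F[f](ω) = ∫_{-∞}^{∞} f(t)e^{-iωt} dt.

F(ω) = \frac{56 \pi \left(75 \omega^{2} + 60 \left|{\omega}\right| + 16\right) e^{- \frac{15 \left|{\omega}\right|}{4}}}{253125}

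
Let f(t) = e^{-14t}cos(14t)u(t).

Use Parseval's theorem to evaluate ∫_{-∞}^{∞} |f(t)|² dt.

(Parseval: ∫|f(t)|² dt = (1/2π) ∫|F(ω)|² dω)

∫|f(t)|² dt = \frac{3}{112}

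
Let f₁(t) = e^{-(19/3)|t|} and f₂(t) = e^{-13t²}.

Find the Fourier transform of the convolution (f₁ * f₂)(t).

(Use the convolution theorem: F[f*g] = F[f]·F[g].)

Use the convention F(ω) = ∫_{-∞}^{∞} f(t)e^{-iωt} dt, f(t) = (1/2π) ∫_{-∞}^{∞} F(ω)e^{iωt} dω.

F[f₁*f₂](ω) = \frac{114 \sqrt{13} \sqrt{\pi} e^{- \frac{\omega^{2}}{52}}}{13 \left(9 \omega^{2} + 361\right)}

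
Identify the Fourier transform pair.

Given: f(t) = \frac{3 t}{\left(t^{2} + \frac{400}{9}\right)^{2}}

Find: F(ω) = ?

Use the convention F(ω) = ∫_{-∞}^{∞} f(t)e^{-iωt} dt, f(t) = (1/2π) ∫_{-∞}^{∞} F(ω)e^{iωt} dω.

F(ω) = - \frac{9 i \pi \omega e^{- \frac{20 \left|{\omega}\right|}{3}}}{40}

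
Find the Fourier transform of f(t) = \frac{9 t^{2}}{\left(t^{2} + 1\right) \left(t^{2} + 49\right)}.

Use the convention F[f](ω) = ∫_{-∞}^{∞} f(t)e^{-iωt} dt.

F(ω) = \frac{3 \pi \left(7 - e^{6 \left|{\omega}\right|}\right) e^{- 7 \left|{\omega}\right|}}{16}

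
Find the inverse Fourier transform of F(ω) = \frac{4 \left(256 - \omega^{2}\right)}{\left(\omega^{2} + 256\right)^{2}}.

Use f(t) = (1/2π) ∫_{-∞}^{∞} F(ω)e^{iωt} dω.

f(t) = 2 e^{- 16 \left|{t}\right|} \left|{t}\right|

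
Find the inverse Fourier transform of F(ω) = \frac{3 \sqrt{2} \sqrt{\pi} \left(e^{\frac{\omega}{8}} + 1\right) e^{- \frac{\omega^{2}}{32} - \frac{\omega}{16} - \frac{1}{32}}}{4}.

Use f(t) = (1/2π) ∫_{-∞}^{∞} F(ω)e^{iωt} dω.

f(t) = 6 e^{- 8 t^{2}} \cos{\left(t \right)}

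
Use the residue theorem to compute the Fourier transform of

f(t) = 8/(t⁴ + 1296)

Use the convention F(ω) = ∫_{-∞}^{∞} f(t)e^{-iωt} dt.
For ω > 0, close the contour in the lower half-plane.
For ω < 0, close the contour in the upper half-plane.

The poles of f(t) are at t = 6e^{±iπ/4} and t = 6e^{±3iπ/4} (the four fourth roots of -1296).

Let g(z) = f(z)e^{-iωz}; for large |z| the factor e^{-iωz} decays in the lower half-plane when ω > 0 and in the upper half-plane when ω < 0.

Case ω > 0 (lower half-plane, clockwise contour ⇒ F(ω) = -2πi·ΣRes):
  Res_{z = - 3 \sqrt{2} - 3 \sqrt{2} i} g(z) = \frac{\sqrt{2} i \left(1 - i\right) e^{3 \sqrt{2} \omega \left(-1 + i\right)}}{216}
  Res_{z = 3 \sqrt{2} - 3 \sqrt{2} i} g(z) = \frac{\sqrt{2} i \left(1 + i\right) e^{- 3 \sqrt{2} \omega \left(1 + i\right)}}{216}
  F(ω) = -2πi·ΣRes = \frac{\sqrt{2} \pi \left(1 - i\right) \left(e^{6 \sqrt{2} i \omega} + i\right) e^{- 3 \sqrt{2} \omega \left(1 + i\right)}}{108} = \frac{\pi e^{- 3 \sqrt{2} \omega} \sin{\left(3 \sqrt{2} \omega + \frac{\pi}{4} \right)}}{27}

Case ω < 0 (upper half-plane, counterclockwise contour ⇒ F(ω) = +2πi·ΣRes):
  Res_{z = 3 \sqrt{2} + 3 \sqrt{2} i} g(z) = \frac{\sqrt{2} i \left(-1 + i\right) e^{3 \sqrt{2} \omega \left(1 - i\right)}}{216}
  Res_{z = - 3 \sqrt{2} + 3 \sqrt{2} i} g(z) = \frac{\sqrt{2} \left(1 - i\right) e^{3 \sqrt{2} \omega \left(1 + i\right)}}{216}
  F(ω) = 2πi·ΣRes = - \frac{\sqrt{2} i \pi \left(i \left(1 - i\right) e^{3 \sqrt{2} \omega \left(1 - i\right)} - \left(1 - i\right) e^{3 \sqrt{2} \omega \left(1 + i\right)}\right)}{108} = \frac{\pi e^{3 \sqrt{2} \omega} \cos{\left(3 \sqrt{2} \omega + \frac{\pi}{4} \right)}}{27}

Both cases combine into a single formula in |ω|:

F(ω) = \frac{\pi e^{- 3 \sqrt{2} \left|{\omega}\right|} \sin{\left(3 \sqrt{2} \left|{\omega}\right| + \frac{\pi}{4} \right)}}{27}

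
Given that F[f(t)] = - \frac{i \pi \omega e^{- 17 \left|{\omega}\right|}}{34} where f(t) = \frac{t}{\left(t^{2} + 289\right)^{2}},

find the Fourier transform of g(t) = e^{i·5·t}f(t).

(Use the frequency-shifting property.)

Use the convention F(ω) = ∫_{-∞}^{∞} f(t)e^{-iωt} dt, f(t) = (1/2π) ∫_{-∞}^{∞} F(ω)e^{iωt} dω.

F[g](ω) = \frac{i \pi \left(5 - \omega\right) e^{- 17 \left|{\omega - 5}\right|}}{34}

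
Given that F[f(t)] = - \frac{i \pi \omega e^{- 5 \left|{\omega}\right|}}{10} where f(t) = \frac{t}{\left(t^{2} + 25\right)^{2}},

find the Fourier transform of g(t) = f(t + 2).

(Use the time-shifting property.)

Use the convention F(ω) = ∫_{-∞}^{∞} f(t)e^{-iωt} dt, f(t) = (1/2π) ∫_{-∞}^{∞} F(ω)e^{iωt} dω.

F[g](ω) = - \frac{i \pi \omega e^{2 i \omega - 5 \left|{\omega}\right|}}{10}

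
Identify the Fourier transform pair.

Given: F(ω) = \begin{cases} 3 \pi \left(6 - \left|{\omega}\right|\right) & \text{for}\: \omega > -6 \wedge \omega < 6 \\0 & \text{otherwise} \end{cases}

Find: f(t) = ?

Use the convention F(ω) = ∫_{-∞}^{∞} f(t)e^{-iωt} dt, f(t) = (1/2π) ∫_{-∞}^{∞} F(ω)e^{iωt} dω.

f(t) = \frac{6 \sin^{2}{\left(3 t \right)}}{t^{2}}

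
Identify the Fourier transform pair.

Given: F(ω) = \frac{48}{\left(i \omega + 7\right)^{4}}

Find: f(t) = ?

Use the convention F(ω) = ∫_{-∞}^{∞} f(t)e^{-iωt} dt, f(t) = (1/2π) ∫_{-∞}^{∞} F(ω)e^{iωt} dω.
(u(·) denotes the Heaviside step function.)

f(t) = 8 t^{3} e^{- 7 t} u\left(t\right)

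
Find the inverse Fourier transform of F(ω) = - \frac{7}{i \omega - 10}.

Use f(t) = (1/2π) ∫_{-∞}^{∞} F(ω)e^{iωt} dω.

f(t) = 7 e^{10 t} u\left(- t\right)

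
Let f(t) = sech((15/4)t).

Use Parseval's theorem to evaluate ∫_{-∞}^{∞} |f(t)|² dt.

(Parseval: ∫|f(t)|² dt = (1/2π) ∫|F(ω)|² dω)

∫|f(t)|² dt = \frac{8}{15}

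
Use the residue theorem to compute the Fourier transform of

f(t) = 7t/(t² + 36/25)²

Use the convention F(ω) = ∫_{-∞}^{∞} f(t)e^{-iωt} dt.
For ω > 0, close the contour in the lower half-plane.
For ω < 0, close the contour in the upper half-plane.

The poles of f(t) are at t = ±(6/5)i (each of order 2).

Let g(z) = f(z)e^{-iωz}; for large |z| the factor e^{-iωz} decays in the lower half-plane when ω > 0 and in the upper half-plane when ω < 0.

Case ω > 0 (lower half-plane, clockwise contour ⇒ F(ω) = -2πi·ΣRes):
  Res_{z = - \frac{6 i}{5}} g(z) = \frac{35 \omega e^{- \frac{6 \omega}{5}}}{24} (pole of order 2)
  F(ω) = -2πi·ΣRes = - \frac{35 i \pi \omega e^{- \frac{6 \omega}{5}}}{12}

Case ω < 0 (upper half-plane, counterclockwise contour ⇒ F(ω) = +2πi·ΣRes):
  Res_{z = \frac{6 i}{5}} g(z) = - \frac{35 \omega e^{\frac{6 \omega}{5}}}{24} (pole of order 2)
  F(ω) = 2πi·ΣRes = - \frac{35 i \pi \omega e^{\frac{6 \omega}{5}}}{12}

Both cases combine into a single formula in |ω|:

F(ω) = - \frac{35 i \pi \omega e^{- \frac{6 \left|{\omega}\right|}{5}}}{12}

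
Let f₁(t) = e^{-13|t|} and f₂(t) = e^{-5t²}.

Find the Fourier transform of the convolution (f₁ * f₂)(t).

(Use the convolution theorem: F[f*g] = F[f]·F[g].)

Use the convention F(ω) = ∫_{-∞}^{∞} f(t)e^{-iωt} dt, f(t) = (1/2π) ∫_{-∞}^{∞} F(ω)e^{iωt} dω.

F[f₁*f₂](ω) = \frac{26 \sqrt{5} \sqrt{\pi} e^{- \frac{\omega^{2}}{20}}}{5 \left(\omega^{2} + 169\right)}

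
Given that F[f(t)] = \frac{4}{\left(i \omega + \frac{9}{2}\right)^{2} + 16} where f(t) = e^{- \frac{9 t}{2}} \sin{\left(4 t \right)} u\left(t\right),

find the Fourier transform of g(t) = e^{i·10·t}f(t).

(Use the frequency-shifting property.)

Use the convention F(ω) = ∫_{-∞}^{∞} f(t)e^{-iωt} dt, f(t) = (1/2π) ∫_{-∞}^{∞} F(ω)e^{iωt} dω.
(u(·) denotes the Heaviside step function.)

F[g](ω) = \frac{16}{\left(2 i \left(\omega - 10\right) + 9\right)^{2} + 64}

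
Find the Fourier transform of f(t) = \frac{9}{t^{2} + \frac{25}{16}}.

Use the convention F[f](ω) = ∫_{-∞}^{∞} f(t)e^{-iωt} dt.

F(ω) = \frac{36 \pi e^{- \frac{5 \left|{\omega}\right|}{4}}}{5}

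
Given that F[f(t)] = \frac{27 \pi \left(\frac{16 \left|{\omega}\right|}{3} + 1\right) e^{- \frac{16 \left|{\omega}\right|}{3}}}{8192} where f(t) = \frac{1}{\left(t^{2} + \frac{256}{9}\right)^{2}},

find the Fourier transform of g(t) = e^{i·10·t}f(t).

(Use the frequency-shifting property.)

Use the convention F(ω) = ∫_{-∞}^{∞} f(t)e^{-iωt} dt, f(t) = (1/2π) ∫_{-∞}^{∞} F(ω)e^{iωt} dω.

F[g](ω) = \frac{9 \pi \left(16 \left|{\omega - 10}\right| + 3\right) e^{- \frac{16 \left|{\omega - 10}\right|}{3}}}{8192}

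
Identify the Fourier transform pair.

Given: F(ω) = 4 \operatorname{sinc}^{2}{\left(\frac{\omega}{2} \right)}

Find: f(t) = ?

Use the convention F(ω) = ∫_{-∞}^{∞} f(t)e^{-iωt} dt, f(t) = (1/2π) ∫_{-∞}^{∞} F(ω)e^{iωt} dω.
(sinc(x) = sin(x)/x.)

f(t) = 4 \left(\begin{cases} 1 - \left|{t}\right| & \text{for}\: \left|{t}\right| < 1 \\0 & \text{otherwise} \end{cases}\right)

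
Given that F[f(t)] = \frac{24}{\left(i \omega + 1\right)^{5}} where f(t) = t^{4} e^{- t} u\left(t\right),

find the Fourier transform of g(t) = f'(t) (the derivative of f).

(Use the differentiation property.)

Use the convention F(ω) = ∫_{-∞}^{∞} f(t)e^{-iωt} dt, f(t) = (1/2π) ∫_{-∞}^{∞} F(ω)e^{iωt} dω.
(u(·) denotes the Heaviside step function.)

F[g](ω) = \frac{24 i \omega}{\left(i \omega + 1\right)^{5}}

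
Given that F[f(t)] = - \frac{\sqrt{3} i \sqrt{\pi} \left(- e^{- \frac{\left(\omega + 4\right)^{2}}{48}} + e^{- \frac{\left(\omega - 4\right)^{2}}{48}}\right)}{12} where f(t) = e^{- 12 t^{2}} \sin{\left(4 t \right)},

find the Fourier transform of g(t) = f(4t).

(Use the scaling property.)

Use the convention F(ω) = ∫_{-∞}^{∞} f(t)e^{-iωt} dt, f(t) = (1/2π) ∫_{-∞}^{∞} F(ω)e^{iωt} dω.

F[g](ω) = \frac{\sqrt{3} i \sqrt{\pi} \left(1 - e^{\frac{\omega}{12}}\right) e^{- \frac{\omega^{2}}{768} - \frac{\omega}{24} - \frac{1}{3}}}{48}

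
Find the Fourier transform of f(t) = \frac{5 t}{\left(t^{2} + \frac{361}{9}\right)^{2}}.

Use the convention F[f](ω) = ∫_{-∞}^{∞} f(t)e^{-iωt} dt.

F(ω) = - \frac{15 i \pi \omega e^{- \frac{19 \left|{\omega}\right|}{3}}}{38}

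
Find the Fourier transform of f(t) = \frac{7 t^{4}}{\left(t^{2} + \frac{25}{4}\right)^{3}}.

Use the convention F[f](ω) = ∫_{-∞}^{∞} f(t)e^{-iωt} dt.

F(ω) = \frac{7 \pi \left(25 \omega^{2} - 50 \left|{\omega}\right| + 12\right) e^{- \frac{5 \left|{\omega}\right|}{2}}}{80}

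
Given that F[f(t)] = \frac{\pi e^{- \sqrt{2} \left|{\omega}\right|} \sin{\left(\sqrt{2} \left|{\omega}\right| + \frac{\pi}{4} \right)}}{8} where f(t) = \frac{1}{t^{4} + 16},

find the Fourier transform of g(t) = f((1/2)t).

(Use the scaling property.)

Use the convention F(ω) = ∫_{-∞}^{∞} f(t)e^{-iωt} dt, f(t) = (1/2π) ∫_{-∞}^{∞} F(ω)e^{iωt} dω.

F[g](ω) = \frac{\pi e^{- 2 \sqrt{2} \left|{\omega}\right|} \sin{\left(2 \sqrt{2} \left|{\omega}\right| + \frac{\pi}{4} \right)}}{4}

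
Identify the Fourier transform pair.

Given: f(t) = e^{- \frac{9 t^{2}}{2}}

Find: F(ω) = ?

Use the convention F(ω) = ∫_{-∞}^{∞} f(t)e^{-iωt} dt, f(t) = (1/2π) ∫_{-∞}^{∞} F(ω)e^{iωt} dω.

F(ω) = \frac{\sqrt{2} \sqrt{\pi} e^{- \frac{\omega^{2}}{18}}}{3}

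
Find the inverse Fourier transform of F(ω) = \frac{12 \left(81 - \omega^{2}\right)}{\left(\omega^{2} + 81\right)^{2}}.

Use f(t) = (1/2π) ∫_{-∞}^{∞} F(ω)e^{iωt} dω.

f(t) = 6 e^{- 9 \left|{t}\right|} \left|{t}\right|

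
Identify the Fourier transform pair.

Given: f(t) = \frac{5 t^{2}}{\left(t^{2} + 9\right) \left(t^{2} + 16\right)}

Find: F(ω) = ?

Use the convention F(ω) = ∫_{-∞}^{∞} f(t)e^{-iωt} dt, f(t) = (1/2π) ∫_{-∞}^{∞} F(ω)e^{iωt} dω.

F(ω) = \frac{5 \pi \left(4 - 3 e^{\left|{\omega}\right|}\right) e^{- 4 \left|{\omega}\right|}}{7}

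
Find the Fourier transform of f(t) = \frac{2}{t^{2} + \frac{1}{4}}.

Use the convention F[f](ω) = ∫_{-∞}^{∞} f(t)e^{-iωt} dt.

F(ω) = 4 \pi e^{- \frac{\left|{\omega}\right|}{2}}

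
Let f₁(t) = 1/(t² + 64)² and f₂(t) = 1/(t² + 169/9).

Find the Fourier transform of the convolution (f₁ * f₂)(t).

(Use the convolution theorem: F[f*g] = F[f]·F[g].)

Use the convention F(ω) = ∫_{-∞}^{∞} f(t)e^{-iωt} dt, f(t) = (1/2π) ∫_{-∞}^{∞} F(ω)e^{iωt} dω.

F[f₁*f₂](ω) = \frac{3 \pi^{2} \left(8 \left|{\omega}\right| + 1\right) e^{- \frac{37 \left|{\omega}\right|}{3}}}{13312}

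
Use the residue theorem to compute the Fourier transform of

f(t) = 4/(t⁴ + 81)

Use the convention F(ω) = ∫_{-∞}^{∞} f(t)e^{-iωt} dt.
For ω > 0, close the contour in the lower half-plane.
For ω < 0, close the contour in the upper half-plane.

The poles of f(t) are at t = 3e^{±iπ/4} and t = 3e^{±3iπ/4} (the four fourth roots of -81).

Let g(z) = f(z)e^{-iωz}; for large |z| the factor e^{-iωz} decays in the lower half-plane when ω > 0 and in the upper half-plane when ω < 0.

Case ω > 0 (lower half-plane, clockwise contour ⇒ F(ω) = -2πi·ΣRes):
  Res_{z = - \frac{3 \sqrt{2}}{2} - \frac{3 \sqrt{2} i}{2}} g(z) = \frac{\sqrt{2} i \left(1 - i\right) e^{\frac{3 \sqrt{2} \omega \left(-1 + i\right)}{2}}}{54}
  Res_{z = \frac{3 \sqrt{2}}{2} - \frac{3 \sqrt{2} i}{2}} g(z) = \frac{\sqrt{2} i \left(1 + i\right) e^{- \frac{3 \sqrt{2} \omega \left(1 + i\right)}{2}}}{54}
  F(ω) = -2πi·ΣRes = \frac{\sqrt{2} \pi \left(\left(1 - i\right) e^{3 \sqrt{2} i \omega} + 1 + i\right) e^{- \frac{3 \sqrt{2} \omega \left(1 + i\right)}{2}}}{27} = \frac{4 \pi e^{- \frac{3 \sqrt{2} \omega}{2}} \sin{\left(\frac{3 \sqrt{2} \omega}{2} + \frac{\pi}{4} \right)}}{27}

Case ω < 0 (upper half-plane, counterclockwise contour ⇒ F(ω) = +2πi·ΣRes):
  Res_{z = \frac{3 \sqrt{2}}{2} + \frac{3 \sqrt{2} i}{2}} g(z) = \frac{\sqrt{2} i \left(-1 + i\right) e^{\frac{3 \sqrt{2} \omega \left(1 - i\right)}{2}}}{54}
  Res_{z = - \frac{3 \sqrt{2}}{2} + \frac{3 \sqrt{2} i}{2}} g(z) = \frac{\sqrt{2} \left(1 - i\right) e^{\frac{3 \sqrt{2} \omega \left(1 + i\right)}{2}}}{54}
  F(ω) = 2πi·ΣRes = - \frac{\sqrt{2} i \pi \left(i \left(1 - i\right) e^{\frac{3 \sqrt{2} \omega \left(1 - i\right)}{2}} - \left(1 - i\right) e^{\frac{3 \sqrt{2} \omega \left(1 + i\right)}{2}}\right)}{27} = \frac{4 \pi e^{\frac{3 \sqrt{2} \omega}{2}} \cos{\left(\frac{3 \sqrt{2} \omega}{2} + \frac{\pi}{4} \right)}}{27}

Both cases combine into a single formula in |ω|:

F(ω) = \frac{4 \pi e^{- \frac{3 \sqrt{2} \left|{\omega}\right|}{2}} \sin{\left(\frac{3 \sqrt{2} \left|{\omega}\right|}{2} + \frac{\pi}{4} \right)}}{27}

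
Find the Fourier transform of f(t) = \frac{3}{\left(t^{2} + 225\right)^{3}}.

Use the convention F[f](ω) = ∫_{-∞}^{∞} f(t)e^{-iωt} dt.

F(ω) = \frac{\pi \left(75 \omega^{2} + 15 \left|{\omega}\right| + 1\right) e^{- 15 \left|{\omega}\right|}}{675000}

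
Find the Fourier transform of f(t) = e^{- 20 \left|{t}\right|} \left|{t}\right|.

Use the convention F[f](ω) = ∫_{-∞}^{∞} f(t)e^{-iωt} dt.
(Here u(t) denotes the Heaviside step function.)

F(ω) = \frac{2 \left(400 - \omega^{2}\right)}{\left(\omega^{2} + 400\right)^{2}}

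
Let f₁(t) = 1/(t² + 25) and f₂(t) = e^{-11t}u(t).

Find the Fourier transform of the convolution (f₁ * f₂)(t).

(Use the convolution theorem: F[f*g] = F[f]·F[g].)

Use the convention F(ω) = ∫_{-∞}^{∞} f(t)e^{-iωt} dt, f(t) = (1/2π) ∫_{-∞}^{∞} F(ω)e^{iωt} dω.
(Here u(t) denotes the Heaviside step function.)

F[f₁*f₂](ω) = \frac{\pi e^{- 5 \left|{\omega}\right|}}{5 \left(i \omega + 11\right)}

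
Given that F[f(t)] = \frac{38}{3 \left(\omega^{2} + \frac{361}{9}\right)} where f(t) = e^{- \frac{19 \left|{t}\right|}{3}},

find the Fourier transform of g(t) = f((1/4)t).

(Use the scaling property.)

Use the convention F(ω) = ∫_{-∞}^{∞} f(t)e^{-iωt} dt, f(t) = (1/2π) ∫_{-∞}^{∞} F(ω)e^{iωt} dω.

F[g](ω) = \frac{456}{144 \omega^{2} + 361}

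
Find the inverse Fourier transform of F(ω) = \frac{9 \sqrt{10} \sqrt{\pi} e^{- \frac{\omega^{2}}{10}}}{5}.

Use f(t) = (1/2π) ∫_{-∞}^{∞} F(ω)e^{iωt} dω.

f(t) = 9 e^{- \frac{5 t^{2}}{2}}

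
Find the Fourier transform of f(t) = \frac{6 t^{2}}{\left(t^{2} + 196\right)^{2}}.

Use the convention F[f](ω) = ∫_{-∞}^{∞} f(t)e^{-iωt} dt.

F(ω) = \frac{3 \pi \left(1 - 14 \left|{\omega}\right|\right) e^{- 14 \left|{\omega}\right|}}{14}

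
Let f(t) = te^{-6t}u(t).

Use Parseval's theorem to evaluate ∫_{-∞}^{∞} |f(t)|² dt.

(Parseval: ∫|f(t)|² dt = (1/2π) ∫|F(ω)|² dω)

∫|f(t)|² dt = \frac{1}{864}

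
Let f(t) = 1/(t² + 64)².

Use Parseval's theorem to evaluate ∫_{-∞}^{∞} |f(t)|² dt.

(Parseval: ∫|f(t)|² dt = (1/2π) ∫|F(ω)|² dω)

∫|f(t)|² dt = \frac{5 \pi}{33554432}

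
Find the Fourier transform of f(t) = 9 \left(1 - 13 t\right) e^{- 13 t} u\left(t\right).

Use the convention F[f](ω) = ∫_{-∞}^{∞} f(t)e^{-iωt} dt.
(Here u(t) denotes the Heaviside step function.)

F(ω) = \frac{9 i \omega}{- \omega^{2} + 26 i \omega + 169}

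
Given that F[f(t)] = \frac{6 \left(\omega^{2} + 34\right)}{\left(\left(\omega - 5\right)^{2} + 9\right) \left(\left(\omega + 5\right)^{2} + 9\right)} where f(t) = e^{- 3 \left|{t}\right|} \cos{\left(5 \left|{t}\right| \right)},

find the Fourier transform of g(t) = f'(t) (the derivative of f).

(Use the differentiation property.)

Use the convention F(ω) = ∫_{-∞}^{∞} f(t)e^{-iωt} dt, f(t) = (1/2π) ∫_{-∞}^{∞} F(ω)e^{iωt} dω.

F[g](ω) = \frac{6 i \omega \left(\omega^{2} + 34\right)}{\omega^{4} - 32 \omega^{2} + 1156}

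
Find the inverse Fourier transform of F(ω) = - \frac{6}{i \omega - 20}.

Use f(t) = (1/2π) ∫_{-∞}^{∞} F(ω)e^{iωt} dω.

f(t) = 6 e^{20 t} u\left(- t\right)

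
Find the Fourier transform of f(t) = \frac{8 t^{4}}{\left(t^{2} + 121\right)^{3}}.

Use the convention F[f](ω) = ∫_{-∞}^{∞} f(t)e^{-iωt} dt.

F(ω) = \frac{\pi \left(121 \omega^{2} - 55 \left|{\omega}\right| + 3\right) e^{- 11 \left|{\omega}\right|}}{11}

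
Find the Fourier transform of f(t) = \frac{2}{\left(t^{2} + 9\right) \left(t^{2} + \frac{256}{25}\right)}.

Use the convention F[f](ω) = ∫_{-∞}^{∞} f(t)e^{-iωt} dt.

F(ω) = \frac{50 \pi e^{- 3 \left|{\omega}\right|}}{93} - \frac{125 \pi e^{- \frac{16 \left|{\omega}\right|}{5}}}{248}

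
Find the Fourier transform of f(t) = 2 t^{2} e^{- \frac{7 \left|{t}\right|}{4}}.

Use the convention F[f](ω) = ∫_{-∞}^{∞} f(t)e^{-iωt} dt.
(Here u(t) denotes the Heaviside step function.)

F(ω) = \frac{3584 \left(49 - 48 \omega^{2}\right)}{\left(16 \omega^{2} + 49\right)^{3}}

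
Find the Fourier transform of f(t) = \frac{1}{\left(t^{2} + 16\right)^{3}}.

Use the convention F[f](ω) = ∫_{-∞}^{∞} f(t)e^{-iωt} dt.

F(ω) = \frac{\pi \left(16 \omega^{2} + 12 \left|{\omega}\right| + 3\right) e^{- 4 \left|{\omega}\right|}}{8192}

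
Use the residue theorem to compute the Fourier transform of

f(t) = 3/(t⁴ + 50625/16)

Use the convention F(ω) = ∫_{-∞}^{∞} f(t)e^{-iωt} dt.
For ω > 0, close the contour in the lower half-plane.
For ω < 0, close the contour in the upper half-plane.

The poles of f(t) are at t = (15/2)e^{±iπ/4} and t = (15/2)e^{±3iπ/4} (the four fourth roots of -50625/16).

Let g(z) = f(z)e^{-iωz}; for large |z| the factor e^{-iωz} decays in the lower half-plane when ω > 0 and in the upper half-plane when ω < 0.

Case ω > 0 (lower half-plane, clockwise contour ⇒ F(ω) = -2πi·ΣRes):
  Res_{z = - \frac{15 \sqrt{2}}{4} - \frac{15 \sqrt{2} i}{4}} g(z) = \frac{\sqrt{2} \left(1 + i\right) e^{\frac{15 \sqrt{2} \omega \left(-1 + i\right)}{4}}}{1125}
  Res_{z = \frac{15 \sqrt{2}}{4} - \frac{15 \sqrt{2} i}{4}} g(z) = \frac{\sqrt{2} \left(-1 + i\right) e^{- \frac{15 \sqrt{2} \omega \left(1 + i\right)}{4}}}{1125}
  F(ω) = -2πi·ΣRes = \frac{2 \sqrt{2} \pi \left(\left(1 - i\right) e^{\frac{15 \sqrt{2} i \omega}{2}} + 1 + i\right) e^{- \frac{15 \sqrt{2} \omega \left(1 + i\right)}{4}}}{1125} = \frac{8 \pi e^{- \frac{15 \sqrt{2} \omega}{4}} \sin{\left(\frac{15 \sqrt{2} \omega}{4} + \frac{\pi}{4} \right)}}{1125}

Case ω < 0 (upper half-plane, counterclockwise contour ⇒ F(ω) = +2πi·ΣRes):
  Res_{z = \frac{15 \sqrt{2}}{4} + \frac{15 \sqrt{2} i}{4}} g(z) = - \frac{\sqrt{2} \left(1 + i\right) e^{\frac{15 \sqrt{2} \omega \left(1 - i\right)}{4}}}{1125}
  Res_{z = - \frac{15 \sqrt{2}}{4} + \frac{15 \sqrt{2} i}{4}} g(z) = \frac{\sqrt{2} \left(1 - i\right) e^{\frac{15 \sqrt{2} \omega \left(1 + i\right)}{4}}}{1125}
  F(ω) = 2πi·ΣRes = - \frac{2 \sqrt{2} i \pi \left(\left(1 + i\right) e^{\frac{15 \sqrt{2} \omega \left(1 - i\right)}{4}} - \left(1 - i\right) e^{\frac{15 \sqrt{2} \omega \left(1 + i\right)}{4}}\right)}{1125} = \frac{8 \pi e^{\frac{15 \sqrt{2} \omega}{4}} \cos{\left(\frac{15 \sqrt{2} \omega}{4} + \frac{\pi}{4} \right)}}{1125}

Both cases combine into a single formula in |ω|:

F(ω) = \frac{8 \pi e^{- \frac{15 \sqrt{2} \left|{\omega}\right|}{4}} \sin{\left(\frac{15 \sqrt{2} \left|{\omega}\right|}{4} + \frac{\pi}{4} \right)}}{1125}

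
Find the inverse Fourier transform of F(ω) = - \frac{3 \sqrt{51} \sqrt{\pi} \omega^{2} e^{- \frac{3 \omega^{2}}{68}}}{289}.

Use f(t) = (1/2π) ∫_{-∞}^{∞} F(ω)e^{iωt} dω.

f(t) = \left(\frac{68 t^{2}}{3} - 2\right) e^{- \frac{17 t^{2}}{3}}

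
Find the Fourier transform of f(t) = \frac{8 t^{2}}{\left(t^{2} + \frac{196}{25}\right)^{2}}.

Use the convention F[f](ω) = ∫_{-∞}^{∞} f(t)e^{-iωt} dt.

F(ω) = \frac{2 \pi \left(5 - 14 \left|{\omega}\right|\right) e^{- \frac{14 \left|{\omega}\right|}{5}}}{7}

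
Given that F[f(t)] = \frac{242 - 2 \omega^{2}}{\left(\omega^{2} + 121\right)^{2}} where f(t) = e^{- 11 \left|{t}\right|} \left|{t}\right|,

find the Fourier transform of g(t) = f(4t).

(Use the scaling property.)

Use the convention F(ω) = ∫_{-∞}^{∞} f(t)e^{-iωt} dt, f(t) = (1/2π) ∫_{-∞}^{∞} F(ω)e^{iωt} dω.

F[g](ω) = \frac{8 \left(1936 - \omega^{2}\right)}{\left(\omega^{2} + 1936\right)^{2}}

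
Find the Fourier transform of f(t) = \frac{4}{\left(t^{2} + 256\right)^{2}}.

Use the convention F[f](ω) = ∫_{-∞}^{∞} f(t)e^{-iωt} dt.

F(ω) = \frac{\pi \left(16 \left|{\omega}\right| + 1\right) e^{- 16 \left|{\omega}\right|}}{2048}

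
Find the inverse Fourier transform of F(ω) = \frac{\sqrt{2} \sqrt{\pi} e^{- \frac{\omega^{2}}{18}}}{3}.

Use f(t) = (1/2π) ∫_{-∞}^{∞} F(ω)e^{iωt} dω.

f(t) = e^{- \frac{9 t^{2}}{2}}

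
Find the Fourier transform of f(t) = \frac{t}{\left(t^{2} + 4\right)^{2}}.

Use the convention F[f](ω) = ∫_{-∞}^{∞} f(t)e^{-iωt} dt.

F(ω) = - \frac{i \pi \omega e^{- 2 \left|{\omega}\right|}}{4}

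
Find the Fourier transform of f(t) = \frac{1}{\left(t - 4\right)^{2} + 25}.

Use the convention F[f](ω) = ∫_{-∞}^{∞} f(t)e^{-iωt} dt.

F(ω) = \frac{\pi e^{- 4 i \omega - 5 \left|{\omega}\right|}}{5}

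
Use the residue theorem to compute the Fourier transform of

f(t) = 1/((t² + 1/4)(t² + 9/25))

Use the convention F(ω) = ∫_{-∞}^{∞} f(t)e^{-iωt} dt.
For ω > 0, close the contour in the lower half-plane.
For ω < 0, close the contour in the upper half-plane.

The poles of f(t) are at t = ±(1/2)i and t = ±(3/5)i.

Let g(z) = f(z)e^{-iωz}; for large |z| the factor e^{-iωz} decays in the lower half-plane when ω > 0 and in the upper half-plane when ω < 0.

Case ω > 0 (lower half-plane, clockwise contour ⇒ F(ω) = -2πi·ΣRes):
  Res_{z = - \frac{i}{2}} g(z) = \frac{100 i e^{- \frac{\omega}{2}}}{11}
  Res_{z = - \frac{3 i}{5}} g(z) = - \frac{250 i e^{- \frac{3 \omega}{5}}}{33}
  F(ω) = -2πi·ΣRes = \frac{200 \pi e^{- \frac{\omega}{2}}}{11} - \frac{500 \pi e^{- \frac{3 \omega}{5}}}{33}

Case ω < 0 (upper half-plane, counterclockwise contour ⇒ F(ω) = +2πi·ΣRes):
  Res_{z = \frac{i}{2}} g(z) = - \frac{100 i e^{\frac{\omega}{2}}}{11}
  Res_{z = \frac{3 i}{5}} g(z) = \frac{250 i e^{\frac{3 \omega}{5}}}{33}
  F(ω) = 2πi·ΣRes = \frac{100 \pi \left(- 5 e^{\frac{3 \omega}{5}} + 6 e^{\frac{\omega}{2}}\right)}{33}

Both cases combine into a single formula in |ω|:

F(ω) = \frac{200 \pi e^{- \frac{\left|{\omega}\right|}{2}}}{11} - \frac{500 \pi e^{- \frac{3 \left|{\omega}\right|}{5}}}{33}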